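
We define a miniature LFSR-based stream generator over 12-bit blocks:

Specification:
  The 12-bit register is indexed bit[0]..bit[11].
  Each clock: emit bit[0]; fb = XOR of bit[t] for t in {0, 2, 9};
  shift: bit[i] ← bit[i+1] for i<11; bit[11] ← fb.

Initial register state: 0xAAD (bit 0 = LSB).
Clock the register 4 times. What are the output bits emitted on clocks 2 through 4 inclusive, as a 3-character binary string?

011

reg_0 = 0xAAD
clock 1: out=1, reg = 0xD56
clock 2: out=0, reg = 0xEAB
clock 3: out=1, reg = 0x755
clock 4: out=1, reg = 0xBAA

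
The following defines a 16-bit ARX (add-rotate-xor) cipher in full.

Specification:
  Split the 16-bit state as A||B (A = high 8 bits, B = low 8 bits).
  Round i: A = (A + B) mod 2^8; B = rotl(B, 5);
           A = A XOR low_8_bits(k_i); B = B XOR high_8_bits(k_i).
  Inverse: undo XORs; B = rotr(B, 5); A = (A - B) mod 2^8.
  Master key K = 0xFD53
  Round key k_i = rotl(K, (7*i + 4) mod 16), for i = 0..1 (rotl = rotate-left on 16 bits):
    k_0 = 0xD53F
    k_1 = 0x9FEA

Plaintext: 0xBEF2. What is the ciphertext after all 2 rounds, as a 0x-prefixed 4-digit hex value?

0xF0EE

s_0 = plaintext = 0xBEF2
s_1 = Round(s_0, k_0) = 0x8F8B
s_2 = Round(s_1, k_1) = 0xF0EE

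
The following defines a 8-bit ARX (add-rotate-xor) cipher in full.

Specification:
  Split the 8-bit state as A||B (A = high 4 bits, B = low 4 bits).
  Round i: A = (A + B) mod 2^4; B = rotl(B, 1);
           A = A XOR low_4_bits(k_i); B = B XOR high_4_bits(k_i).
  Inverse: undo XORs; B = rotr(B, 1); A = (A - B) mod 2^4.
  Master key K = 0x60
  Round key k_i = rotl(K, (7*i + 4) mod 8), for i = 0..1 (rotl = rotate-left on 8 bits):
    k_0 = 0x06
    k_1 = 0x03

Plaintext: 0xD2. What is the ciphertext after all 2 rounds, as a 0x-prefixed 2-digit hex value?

s_0 = plaintext = 0xD2
s_1 = Round(s_0, k_0) = 0x94
s_2 = Round(s_1, k_1) = 0xE8

0xE8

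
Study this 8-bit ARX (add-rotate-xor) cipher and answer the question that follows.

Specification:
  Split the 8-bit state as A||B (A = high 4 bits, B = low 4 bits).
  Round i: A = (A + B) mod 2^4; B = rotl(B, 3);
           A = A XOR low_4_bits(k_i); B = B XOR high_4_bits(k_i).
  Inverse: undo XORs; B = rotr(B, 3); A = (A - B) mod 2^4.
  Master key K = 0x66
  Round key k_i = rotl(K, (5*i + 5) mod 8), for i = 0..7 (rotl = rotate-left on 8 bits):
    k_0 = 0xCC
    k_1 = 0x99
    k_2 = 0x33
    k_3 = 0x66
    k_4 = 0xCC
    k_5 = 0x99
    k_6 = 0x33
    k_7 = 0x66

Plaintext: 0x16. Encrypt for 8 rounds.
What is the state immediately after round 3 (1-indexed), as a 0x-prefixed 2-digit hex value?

0xA0

s_0 = plaintext = 0x16
s_1 = Round(s_0, k_0) = 0xBF
s_2 = Round(s_1, k_1) = 0x36
s_3 = Round(s_2, k_2) = 0xA0
s_4 = Round(s_3, k_3) = 0xC6
s_5 = Round(s_4, k_4) = 0xEF
s_6 = Round(s_5, k_5) = 0x46
s_7 = Round(s_6, k_6) = 0x90
s_8 = Round(s_7, k_7) = 0xF6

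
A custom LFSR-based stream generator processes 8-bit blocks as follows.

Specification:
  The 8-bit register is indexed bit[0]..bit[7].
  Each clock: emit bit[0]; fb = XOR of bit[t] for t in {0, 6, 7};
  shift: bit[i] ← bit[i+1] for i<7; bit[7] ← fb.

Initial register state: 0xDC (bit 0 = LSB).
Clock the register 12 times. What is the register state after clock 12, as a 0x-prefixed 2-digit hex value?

reg_0 = 0xDC
clock 1: out=0, reg = 0x6E
clock 2: out=0, reg = 0xB7
clock 3: out=1, reg = 0x5B
clock 4: out=1, reg = 0x2D
clock 5: out=1, reg = 0x96
clock 6: out=0, reg = 0xCB
clock 7: out=1, reg = 0xE5
clock 8: out=1, reg = 0xF2
clock 9: out=0, reg = 0x79
clock 10: out=1, reg = 0x3C
clock 11: out=0, reg = 0x1E
clock 12: out=0, reg = 0x0F

0x0F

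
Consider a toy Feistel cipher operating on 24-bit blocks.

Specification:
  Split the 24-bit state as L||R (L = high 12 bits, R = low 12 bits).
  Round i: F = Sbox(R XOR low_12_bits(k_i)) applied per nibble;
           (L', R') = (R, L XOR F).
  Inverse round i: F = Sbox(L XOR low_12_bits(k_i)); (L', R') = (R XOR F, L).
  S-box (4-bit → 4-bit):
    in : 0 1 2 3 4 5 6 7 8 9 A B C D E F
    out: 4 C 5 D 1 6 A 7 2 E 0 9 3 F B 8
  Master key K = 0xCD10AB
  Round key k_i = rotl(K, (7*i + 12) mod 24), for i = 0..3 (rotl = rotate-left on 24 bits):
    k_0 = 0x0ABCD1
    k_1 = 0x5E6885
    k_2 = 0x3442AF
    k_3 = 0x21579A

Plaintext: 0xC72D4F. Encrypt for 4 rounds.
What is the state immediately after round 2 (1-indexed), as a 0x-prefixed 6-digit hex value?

s_0 = plaintext = 0xC72D4F
s_1 = Round(s_0, k_0) = 0xD4F099
s_2 = Round(s_1, k_1) = 0x099F8C
s_3 = Round(s_2, k_2) = 0xF8CFC4
s_4 = Round(s_3, k_3) = 0xFC4DE7

0x099F8C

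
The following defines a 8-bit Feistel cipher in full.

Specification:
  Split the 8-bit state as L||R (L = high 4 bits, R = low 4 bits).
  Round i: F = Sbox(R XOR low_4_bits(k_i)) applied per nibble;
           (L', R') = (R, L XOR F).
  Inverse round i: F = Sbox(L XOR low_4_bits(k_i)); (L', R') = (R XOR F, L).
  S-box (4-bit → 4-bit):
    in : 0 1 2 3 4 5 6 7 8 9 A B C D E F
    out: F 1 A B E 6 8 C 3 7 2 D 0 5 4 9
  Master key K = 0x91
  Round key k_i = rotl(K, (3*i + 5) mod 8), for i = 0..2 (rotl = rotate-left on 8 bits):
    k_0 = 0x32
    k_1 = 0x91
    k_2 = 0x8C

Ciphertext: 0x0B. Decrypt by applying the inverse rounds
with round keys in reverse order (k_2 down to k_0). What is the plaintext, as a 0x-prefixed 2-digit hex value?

0x42

s_0 = ciphertext = 0x0B
s_1 = InvRound(s_0, k_2) = 0xB0
s_2 = InvRound(s_1, k_1) = 0x2B
s_3 = InvRound(s_2, k_0) = 0x42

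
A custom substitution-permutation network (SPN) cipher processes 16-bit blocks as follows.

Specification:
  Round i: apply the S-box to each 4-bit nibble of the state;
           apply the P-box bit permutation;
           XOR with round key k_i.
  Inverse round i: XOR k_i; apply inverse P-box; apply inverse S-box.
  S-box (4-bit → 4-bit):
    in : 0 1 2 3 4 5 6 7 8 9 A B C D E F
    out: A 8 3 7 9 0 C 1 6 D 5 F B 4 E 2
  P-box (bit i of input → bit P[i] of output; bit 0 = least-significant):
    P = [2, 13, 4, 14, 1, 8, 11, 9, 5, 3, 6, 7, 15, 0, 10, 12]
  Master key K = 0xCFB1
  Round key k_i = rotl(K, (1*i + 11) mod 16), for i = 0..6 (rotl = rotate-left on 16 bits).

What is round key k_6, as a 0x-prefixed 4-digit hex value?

0x9F63

K = 0xCFB1
k_0 = rotl(K, (1*0+11) mod 16) = rotl(K, 11) = 0x8E7D
k_1 = rotl(K, (1*1+11) mod 16) = rotl(K, 12) = 0x1CFB
k_2 = rotl(K, (1*2+11) mod 16) = rotl(K, 13) = 0x39F6
k_3 = rotl(K, (1*3+11) mod 16) = rotl(K, 14) = 0x73EC
k_4 = rotl(K, (1*4+11) mod 16) = rotl(K, 15) = 0xE7D8
k_5 = rotl(K, (1*5+11) mod 16) = rotl(K, 0) = 0xCFB1
k_6 = rotl(K, (1*6+11) mod 16) = rotl(K, 1) = 0x9F63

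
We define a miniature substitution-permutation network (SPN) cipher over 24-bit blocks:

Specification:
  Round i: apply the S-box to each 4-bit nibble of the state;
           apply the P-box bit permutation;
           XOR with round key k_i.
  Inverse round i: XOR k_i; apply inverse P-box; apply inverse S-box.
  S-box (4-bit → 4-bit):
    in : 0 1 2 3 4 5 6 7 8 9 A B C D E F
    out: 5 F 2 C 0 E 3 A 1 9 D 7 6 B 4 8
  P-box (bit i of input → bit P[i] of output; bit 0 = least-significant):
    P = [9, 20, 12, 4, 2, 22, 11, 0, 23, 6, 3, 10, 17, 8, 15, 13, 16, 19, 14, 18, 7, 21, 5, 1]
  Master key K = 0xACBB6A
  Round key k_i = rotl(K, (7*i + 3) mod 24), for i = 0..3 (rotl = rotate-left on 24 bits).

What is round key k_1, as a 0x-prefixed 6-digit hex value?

0xEDAAB2

K = 0xACBB6A
k_0 = rotl(K, (7*0+3) mod 24) = rotl(K, 3) = 0x65DB55
k_1 = rotl(K, (7*1+3) mod 24) = rotl(K, 10) = 0xEDAAB2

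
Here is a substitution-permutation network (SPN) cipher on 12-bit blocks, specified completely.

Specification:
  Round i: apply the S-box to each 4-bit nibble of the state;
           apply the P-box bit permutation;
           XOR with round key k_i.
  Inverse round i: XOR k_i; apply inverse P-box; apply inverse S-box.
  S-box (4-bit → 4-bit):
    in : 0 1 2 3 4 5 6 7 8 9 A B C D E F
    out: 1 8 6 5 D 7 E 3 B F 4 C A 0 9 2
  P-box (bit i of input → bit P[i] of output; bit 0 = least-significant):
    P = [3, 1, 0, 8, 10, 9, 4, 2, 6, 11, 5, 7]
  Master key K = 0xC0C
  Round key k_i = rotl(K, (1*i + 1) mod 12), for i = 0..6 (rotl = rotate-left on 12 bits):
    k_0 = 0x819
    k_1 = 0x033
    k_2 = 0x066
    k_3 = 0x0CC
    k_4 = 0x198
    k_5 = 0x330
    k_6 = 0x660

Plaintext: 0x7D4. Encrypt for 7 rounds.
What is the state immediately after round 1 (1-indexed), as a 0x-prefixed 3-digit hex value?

0x150

s_0 = plaintext = 0x7D4
s_1 = Round(s_0, k_0) = 0x150
s_2 = Round(s_1, k_1) = 0x6AB
s_3 = Round(s_2, k_2) = 0x9D7
s_4 = Round(s_3, k_3) = 0x826
s_5 = Round(s_4, k_4) = 0xA4B
s_6 = Round(s_5, k_5) = 0x605
s_7 = Round(s_6, k_6) = 0xACB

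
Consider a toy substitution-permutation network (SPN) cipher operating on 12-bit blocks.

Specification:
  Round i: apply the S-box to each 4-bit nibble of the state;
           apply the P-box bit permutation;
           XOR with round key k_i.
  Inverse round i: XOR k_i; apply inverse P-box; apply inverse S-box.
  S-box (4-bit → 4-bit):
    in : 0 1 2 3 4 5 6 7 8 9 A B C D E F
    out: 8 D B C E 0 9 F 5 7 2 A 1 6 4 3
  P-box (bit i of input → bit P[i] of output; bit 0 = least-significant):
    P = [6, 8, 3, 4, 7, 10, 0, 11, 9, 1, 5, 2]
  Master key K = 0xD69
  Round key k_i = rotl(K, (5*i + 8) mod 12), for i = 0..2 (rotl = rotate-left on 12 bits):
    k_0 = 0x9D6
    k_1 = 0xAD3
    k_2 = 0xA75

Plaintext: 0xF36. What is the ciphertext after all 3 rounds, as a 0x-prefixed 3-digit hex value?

s_0 = plaintext = 0xF36
s_1 = Round(s_0, k_0) = 0x385
s_2 = Round(s_1, k_1) = 0xA76
s_3 = Round(s_2, k_2) = 0x6A6

0x6A6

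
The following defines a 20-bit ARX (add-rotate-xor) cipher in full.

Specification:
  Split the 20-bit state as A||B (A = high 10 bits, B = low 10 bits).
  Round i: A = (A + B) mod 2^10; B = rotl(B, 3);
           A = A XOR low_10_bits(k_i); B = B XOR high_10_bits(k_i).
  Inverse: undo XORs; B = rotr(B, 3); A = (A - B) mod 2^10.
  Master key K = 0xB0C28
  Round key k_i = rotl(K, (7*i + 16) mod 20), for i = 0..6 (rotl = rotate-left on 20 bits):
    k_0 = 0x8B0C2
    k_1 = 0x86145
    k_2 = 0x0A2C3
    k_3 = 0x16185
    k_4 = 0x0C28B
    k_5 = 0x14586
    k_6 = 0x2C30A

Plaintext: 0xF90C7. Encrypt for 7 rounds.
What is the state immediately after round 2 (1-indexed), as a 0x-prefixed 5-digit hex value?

s_0 = plaintext = 0xF90C7
s_1 = Round(s_0, k_0) = 0x1A415
s_2 = Round(s_1, k_1) = 0x4EEB0
s_3 = Round(s_2, k_2) = 0x4A1AD
s_4 = Round(s_3, k_3) = 0xD4133
s_5 = Round(s_4, k_4) = 0x821AA
s_6 = Round(s_5, k_5) = 0x8D102
s_7 = Round(s_6, k_6) = 0x0F0A2

0x4EEB0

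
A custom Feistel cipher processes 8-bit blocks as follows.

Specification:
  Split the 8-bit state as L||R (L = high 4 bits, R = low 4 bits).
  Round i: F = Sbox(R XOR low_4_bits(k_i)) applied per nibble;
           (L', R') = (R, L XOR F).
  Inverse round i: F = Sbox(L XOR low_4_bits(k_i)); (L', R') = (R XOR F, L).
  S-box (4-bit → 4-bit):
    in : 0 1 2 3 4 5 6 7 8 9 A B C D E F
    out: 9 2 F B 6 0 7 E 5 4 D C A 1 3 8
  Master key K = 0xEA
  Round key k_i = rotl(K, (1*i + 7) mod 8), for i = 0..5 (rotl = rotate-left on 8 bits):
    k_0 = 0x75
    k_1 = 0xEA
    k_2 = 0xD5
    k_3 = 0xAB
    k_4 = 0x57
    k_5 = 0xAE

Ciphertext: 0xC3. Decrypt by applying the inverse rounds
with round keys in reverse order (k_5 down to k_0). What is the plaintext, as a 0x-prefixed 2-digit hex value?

0x5D

s_0 = ciphertext = 0xC3
s_1 = InvRound(s_0, k_5) = 0xCC
s_2 = InvRound(s_1, k_4) = 0x0C
s_3 = InvRound(s_2, k_3) = 0x00
s_4 = InvRound(s_3, k_2) = 0x00
s_5 = InvRound(s_4, k_1) = 0xD0
s_6 = InvRound(s_5, k_0) = 0x5D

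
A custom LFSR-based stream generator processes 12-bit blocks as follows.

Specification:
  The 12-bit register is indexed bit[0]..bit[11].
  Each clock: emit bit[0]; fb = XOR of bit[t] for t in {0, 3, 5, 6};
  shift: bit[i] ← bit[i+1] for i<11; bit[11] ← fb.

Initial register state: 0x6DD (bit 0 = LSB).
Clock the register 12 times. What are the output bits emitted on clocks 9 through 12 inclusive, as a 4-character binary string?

0110

reg_0 = 0x6DD
clock 1: out=1, reg = 0xB6E
clock 2: out=0, reg = 0xDB7
clock 3: out=1, reg = 0x6DB
clock 4: out=1, reg = 0xB6D
clock 5: out=1, reg = 0x5B6
clock 6: out=0, reg = 0xADB
clock 7: out=1, reg = 0xD6D
clock 8: out=1, reg = 0x6B6
clock 9: out=0, reg = 0xB5B
clock 10: out=1, reg = 0xDAD
clock 11: out=1, reg = 0xED6
clock 12: out=0, reg = 0xF6B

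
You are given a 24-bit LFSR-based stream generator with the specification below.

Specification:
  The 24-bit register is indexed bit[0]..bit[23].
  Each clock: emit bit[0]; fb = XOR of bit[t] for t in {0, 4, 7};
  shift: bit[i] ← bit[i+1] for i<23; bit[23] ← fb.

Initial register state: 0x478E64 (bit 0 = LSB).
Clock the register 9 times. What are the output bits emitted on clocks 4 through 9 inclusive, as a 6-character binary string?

reg_0 = 0x478E64
clock 1: out=0, reg = 0x23C732
clock 2: out=0, reg = 0x91E399
clock 3: out=1, reg = 0xC8F1CC
clock 4: out=0, reg = 0xE478E6
clock 5: out=0, reg = 0xF23C73
clock 6: out=1, reg = 0x791E39
clock 7: out=1, reg = 0x3C8F1C
clock 8: out=0, reg = 0x9E478E
clock 9: out=0, reg = 0xCF23C7

001100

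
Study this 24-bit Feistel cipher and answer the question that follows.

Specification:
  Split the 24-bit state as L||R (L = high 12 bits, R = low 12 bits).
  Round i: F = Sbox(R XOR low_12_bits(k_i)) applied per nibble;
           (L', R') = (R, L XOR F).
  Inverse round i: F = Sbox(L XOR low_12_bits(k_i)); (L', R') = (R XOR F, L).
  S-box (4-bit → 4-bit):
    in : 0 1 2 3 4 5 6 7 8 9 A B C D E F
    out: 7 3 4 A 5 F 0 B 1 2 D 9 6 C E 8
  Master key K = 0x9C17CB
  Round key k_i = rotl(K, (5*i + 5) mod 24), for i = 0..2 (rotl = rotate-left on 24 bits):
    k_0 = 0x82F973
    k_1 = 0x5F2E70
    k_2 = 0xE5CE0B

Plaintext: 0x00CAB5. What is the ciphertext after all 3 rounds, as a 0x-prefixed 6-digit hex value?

0xF8397D

s_0 = plaintext = 0x00CAB5
s_1 = Round(s_0, k_0) = 0xAB5A6C
s_2 = Round(s_1, k_1) = 0xA6CF83
s_3 = Round(s_2, k_2) = 0xF8397D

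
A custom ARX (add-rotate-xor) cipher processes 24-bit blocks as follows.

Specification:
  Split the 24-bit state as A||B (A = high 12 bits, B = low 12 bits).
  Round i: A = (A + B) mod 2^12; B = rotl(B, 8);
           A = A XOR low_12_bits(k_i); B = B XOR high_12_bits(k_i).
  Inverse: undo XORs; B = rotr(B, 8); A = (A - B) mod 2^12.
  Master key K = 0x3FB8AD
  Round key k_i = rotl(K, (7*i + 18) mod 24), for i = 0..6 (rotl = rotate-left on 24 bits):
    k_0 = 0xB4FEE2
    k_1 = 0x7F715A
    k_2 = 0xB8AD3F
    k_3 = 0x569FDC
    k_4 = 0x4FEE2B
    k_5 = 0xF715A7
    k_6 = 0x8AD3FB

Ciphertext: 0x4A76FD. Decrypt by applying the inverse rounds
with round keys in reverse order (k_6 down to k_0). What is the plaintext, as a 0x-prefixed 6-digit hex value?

s_0 = ciphertext = 0x4A76FD
s_1 = InvRound(s_0, k_6) = 0x24E50E
s_2 = InvRound(s_1, k_5) = 0xFEF7FA
s_3 = InvRound(s_2, k_4) = 0x181043
s_4 = InvRound(s_3, k_3) = 0xBB82A5
s_5 = InvRound(s_4, k_2) = 0x38E2F9
s_6 = InvRound(s_5, k_1) = 0x1EF0E5
s_7 = InvRound(s_6, k_0) = 0x462AAB

0x462AAB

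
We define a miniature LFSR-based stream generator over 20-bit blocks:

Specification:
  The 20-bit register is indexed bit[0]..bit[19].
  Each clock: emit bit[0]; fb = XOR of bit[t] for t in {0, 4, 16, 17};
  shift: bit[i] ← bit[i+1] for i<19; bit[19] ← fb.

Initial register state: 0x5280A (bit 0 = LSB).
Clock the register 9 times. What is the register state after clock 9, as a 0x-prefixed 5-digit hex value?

0x3AA94

reg_0 = 0x5280A
clock 1: out=0, reg = 0xA9405
clock 2: out=1, reg = 0x54A02
clock 3: out=0, reg = 0xAA501
clock 4: out=1, reg = 0x55280
clock 5: out=0, reg = 0xAA940
clock 6: out=0, reg = 0xD54A0
clock 7: out=0, reg = 0xEAA50
clock 8: out=0, reg = 0x75528
clock 9: out=0, reg = 0x3AA94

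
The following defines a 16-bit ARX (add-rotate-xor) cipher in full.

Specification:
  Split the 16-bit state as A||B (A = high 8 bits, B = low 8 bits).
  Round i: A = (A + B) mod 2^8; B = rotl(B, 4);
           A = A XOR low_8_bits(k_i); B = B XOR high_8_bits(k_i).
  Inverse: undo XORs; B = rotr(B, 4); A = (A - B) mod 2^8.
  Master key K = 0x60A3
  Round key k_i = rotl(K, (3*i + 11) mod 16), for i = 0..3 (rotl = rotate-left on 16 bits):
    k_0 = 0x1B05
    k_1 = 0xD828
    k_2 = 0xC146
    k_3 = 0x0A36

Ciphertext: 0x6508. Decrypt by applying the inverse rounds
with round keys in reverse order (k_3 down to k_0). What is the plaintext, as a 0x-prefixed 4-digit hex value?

0x9F77

s_0 = ciphertext = 0x6508
s_1 = InvRound(s_0, k_3) = 0x3320
s_2 = InvRound(s_1, k_2) = 0x571E
s_3 = InvRound(s_2, k_1) = 0x136C
s_4 = InvRound(s_3, k_0) = 0x9F77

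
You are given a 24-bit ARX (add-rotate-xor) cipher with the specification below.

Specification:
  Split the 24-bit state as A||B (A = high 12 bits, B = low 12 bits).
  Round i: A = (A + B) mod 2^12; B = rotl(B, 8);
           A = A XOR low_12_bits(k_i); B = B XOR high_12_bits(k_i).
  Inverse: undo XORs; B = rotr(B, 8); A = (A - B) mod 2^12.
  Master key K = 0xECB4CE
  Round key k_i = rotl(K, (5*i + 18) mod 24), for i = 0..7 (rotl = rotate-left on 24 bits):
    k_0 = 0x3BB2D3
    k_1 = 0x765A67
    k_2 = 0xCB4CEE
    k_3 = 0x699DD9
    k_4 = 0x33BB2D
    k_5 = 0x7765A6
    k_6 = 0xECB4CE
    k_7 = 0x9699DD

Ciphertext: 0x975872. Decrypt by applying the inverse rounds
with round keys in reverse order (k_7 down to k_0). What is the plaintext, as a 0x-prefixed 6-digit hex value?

0x4BC00D

s_0 = ciphertext = 0x975872
s_1 = InvRound(s_0, k_7) = 0xEF71B1
s_2 = InvRound(s_1, k_6) = 0x28A7AF
s_3 = InvRound(s_2, k_5) = 0x99CD90
s_4 = InvRound(s_3, k_4) = 0x7F3ABE
s_5 = InvRound(s_4, k_3) = 0x7AE27C
s_6 = InvRound(s_5, k_2) = 0xEB2C8E
s_7 = InvRound(s_6, k_1) = 0x61AEBB
s_8 = InvRound(s_7, k_0) = 0x4BC00D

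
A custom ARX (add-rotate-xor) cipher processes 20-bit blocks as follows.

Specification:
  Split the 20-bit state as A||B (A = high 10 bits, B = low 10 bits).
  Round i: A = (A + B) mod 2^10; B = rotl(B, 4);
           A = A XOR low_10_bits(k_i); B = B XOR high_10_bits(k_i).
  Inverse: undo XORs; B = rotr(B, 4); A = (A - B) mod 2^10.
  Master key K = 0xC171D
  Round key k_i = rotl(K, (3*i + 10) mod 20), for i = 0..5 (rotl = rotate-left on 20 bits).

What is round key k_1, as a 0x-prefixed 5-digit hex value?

K = 0xC171D
k_0 = rotl(K, (3*0+10) mod 20) = rotl(K, 10) = 0xC7705
k_1 = rotl(K, (3*1+10) mod 20) = rotl(K, 13) = 0x3B82E

0x3B82E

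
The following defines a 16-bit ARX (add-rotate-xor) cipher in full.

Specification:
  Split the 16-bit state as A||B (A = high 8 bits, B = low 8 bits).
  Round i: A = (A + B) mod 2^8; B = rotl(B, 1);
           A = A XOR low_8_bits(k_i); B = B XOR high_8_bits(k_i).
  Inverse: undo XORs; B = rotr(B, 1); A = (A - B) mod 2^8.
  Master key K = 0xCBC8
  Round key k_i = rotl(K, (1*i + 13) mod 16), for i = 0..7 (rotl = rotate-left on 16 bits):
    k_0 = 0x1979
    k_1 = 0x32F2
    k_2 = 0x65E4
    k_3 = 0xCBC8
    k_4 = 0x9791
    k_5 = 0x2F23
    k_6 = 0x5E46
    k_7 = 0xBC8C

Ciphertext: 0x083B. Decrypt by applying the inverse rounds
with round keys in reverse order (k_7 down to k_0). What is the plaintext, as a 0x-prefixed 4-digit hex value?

0xE32B

s_0 = ciphertext = 0x083B
s_1 = InvRound(s_0, k_7) = 0xC1C3
s_2 = InvRound(s_1, k_6) = 0xB9CE
s_3 = InvRound(s_2, k_5) = 0xAAF0
s_4 = InvRound(s_3, k_4) = 0x88B3
s_5 = InvRound(s_4, k_3) = 0x043C
s_6 = InvRound(s_5, k_2) = 0x34AC
s_7 = InvRound(s_6, k_1) = 0x774F
s_8 = InvRound(s_7, k_0) = 0xE32B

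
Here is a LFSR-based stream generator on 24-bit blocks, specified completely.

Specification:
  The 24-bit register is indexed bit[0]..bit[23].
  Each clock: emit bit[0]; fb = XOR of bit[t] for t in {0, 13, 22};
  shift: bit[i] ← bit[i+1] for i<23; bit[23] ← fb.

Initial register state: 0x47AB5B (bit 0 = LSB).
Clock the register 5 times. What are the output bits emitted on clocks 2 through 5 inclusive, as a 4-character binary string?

1011

reg_0 = 0x47AB5B
clock 1: out=1, reg = 0xA3D5AD
clock 2: out=1, reg = 0xD1EAD6
clock 3: out=0, reg = 0x68F56B
clock 4: out=1, reg = 0xB47AB5
clock 5: out=1, reg = 0x5A3D5A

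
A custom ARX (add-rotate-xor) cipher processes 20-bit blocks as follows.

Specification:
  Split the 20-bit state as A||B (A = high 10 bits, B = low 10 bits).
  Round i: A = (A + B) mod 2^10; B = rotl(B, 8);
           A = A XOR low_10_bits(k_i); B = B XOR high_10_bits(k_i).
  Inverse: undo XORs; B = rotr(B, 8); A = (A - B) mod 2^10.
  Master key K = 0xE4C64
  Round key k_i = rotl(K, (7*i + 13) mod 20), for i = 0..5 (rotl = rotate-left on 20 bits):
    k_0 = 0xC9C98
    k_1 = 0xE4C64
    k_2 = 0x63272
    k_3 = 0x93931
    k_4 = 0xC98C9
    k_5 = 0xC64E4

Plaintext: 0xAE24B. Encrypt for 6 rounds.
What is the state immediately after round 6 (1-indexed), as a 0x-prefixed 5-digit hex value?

s_0 = plaintext = 0xAE24B
s_1 = Round(s_0, k_0) = 0x66CB5
s_2 = Round(s_1, k_1) = 0x8D2BE
s_3 = Round(s_2, k_2) = 0xA0323
s_4 = Round(s_3, k_3) = 0x24986
s_5 = Round(s_4, k_4) = 0xB4547
s_6 = Round(s_5, k_5) = 0x3F048

0x3F048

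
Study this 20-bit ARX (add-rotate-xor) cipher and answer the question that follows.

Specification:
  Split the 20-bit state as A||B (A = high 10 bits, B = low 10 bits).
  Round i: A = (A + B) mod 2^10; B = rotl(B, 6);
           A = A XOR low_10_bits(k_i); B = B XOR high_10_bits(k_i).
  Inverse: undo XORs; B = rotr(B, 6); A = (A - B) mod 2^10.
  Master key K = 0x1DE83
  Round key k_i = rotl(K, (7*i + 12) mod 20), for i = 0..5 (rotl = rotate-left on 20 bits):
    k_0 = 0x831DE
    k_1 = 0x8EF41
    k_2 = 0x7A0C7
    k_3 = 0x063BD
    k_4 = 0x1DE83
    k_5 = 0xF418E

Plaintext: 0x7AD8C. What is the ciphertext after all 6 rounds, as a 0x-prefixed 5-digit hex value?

s_0 = plaintext = 0x7AD8C
s_1 = Round(s_0, k_0) = 0xAA514
s_2 = Round(s_1, k_1) = 0x3F32A
s_3 = Round(s_2, k_2) = 0x3875A
s_4 = Round(s_3, k_3) = 0xE1AAD
s_5 = Round(s_4, k_4) = 0x2C31D
s_6 = Round(s_5, k_5) = 0x90CA1

0x90CA1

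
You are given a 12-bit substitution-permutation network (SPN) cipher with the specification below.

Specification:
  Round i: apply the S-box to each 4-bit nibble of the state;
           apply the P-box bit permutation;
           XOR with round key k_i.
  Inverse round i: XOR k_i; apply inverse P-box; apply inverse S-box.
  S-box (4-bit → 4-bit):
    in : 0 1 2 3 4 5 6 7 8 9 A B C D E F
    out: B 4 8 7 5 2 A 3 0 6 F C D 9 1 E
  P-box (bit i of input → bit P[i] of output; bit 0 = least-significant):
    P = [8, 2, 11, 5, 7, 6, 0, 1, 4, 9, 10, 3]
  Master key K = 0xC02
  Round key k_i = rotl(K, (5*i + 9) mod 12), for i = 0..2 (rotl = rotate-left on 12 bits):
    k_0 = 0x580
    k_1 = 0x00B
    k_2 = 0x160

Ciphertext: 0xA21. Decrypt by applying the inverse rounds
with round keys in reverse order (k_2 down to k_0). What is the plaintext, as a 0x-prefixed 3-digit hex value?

0x8F3

s_0 = ciphertext = 0xA21
s_1 = InvRound(s_0, k_2) = 0x594
s_2 = InvRound(s_1, k_1) = 0xCC7
s_3 = InvRound(s_2, k_0) = 0x8F3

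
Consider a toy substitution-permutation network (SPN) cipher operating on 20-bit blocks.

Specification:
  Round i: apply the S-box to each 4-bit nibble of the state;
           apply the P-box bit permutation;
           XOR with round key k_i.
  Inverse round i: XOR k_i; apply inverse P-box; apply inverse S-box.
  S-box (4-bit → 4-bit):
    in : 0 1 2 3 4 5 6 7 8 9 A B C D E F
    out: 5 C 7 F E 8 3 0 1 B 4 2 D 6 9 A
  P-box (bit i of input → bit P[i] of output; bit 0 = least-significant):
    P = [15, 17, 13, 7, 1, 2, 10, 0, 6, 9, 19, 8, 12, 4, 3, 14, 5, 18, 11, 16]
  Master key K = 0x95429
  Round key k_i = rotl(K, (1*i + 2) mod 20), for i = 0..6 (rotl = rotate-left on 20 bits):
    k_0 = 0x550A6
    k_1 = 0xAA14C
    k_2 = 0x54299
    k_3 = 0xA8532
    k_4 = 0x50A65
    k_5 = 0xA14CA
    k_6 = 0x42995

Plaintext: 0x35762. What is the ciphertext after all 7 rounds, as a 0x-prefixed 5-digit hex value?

s_0 = plaintext = 0x35762
s_1 = Round(s_0, k_0) = 0x2B880
s_2 = Round(s_1, k_1) = 0xE093E
s_3 = Round(s_2, k_2) = 0x4D576
s_4 = Round(s_3, k_3) = 0xD0C2A
s_5 = Round(s_4, k_4) = 0x9372B
s_6 = Round(s_5, k_5) = 0xD40F4
s_7 = Round(s_6, k_6) = 0xA4148

0xA4148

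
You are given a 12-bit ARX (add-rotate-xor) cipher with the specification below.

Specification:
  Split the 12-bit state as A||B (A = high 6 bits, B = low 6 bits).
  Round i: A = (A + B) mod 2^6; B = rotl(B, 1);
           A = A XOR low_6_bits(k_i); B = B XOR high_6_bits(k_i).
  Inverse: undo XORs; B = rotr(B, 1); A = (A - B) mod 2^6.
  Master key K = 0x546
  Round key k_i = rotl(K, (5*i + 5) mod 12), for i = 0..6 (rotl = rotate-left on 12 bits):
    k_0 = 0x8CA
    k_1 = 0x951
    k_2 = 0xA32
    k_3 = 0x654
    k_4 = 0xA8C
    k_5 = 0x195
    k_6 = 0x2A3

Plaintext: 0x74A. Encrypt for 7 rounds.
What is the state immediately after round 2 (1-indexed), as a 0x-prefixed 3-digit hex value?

0xD4A

s_0 = plaintext = 0x74A
s_1 = Round(s_0, k_0) = 0xB77
s_2 = Round(s_1, k_1) = 0xD4A
s_3 = Round(s_2, k_2) = 0x37C
s_4 = Round(s_3, k_3) = 0x760
s_5 = Round(s_4, k_4) = 0xC6B
s_6 = Round(s_5, k_5) = 0x251
s_7 = Round(s_6, k_6) = 0xE68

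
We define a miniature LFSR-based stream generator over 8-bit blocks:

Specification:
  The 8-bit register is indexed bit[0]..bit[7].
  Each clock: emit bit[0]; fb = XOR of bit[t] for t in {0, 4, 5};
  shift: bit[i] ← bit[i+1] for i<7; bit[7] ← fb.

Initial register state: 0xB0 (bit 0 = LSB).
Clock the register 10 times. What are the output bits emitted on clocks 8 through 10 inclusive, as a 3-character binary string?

reg_0 = 0xB0
clock 1: out=0, reg = 0x58
clock 2: out=0, reg = 0xAC
clock 3: out=0, reg = 0xD6
clock 4: out=0, reg = 0xEB
clock 5: out=1, reg = 0x75
clock 6: out=1, reg = 0xBA
clock 7: out=0, reg = 0x5D
clock 8: out=1, reg = 0x2E
clock 9: out=0, reg = 0x97
clock 10: out=1, reg = 0x4B

101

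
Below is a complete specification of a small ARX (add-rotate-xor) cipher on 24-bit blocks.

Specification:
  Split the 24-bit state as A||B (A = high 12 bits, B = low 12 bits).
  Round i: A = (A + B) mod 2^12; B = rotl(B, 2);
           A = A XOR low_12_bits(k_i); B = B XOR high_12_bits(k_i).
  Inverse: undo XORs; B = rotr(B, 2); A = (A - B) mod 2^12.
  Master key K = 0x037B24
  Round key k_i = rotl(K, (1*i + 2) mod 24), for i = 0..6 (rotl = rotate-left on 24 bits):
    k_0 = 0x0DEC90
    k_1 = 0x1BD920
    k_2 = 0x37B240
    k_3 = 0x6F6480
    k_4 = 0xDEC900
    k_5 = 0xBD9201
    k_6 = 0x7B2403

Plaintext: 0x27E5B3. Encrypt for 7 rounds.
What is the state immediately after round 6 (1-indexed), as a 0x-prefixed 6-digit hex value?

0xBB0D5E

s_0 = plaintext = 0x27E5B3
s_1 = Round(s_0, k_0) = 0x4A1613
s_2 = Round(s_1, k_1) = 0x3949F0
s_3 = Round(s_2, k_2) = 0xFC44B9
s_4 = Round(s_3, k_3) = 0x0FD413
s_5 = Round(s_4, k_4) = 0xC10DA1
s_6 = Round(s_5, k_5) = 0xBB0D5E
s_7 = Round(s_6, k_6) = 0xD0D2C9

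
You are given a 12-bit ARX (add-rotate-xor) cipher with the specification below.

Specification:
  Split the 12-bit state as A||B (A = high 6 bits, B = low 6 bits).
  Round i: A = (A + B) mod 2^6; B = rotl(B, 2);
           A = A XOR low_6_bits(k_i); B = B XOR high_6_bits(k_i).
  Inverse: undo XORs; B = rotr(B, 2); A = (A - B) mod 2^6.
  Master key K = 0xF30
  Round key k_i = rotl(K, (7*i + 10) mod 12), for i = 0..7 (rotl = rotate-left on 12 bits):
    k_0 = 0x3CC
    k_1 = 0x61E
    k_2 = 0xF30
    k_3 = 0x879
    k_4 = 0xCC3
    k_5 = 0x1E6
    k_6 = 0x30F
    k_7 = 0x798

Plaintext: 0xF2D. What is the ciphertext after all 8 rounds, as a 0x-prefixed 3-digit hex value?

s_0 = plaintext = 0xF2D
s_1 = Round(s_0, k_0) = 0x979
s_2 = Round(s_1, k_1) = 0x03F
s_3 = Round(s_2, k_2) = 0x3C3
s_4 = Round(s_3, k_3) = 0xAED
s_5 = Round(s_4, k_4) = 0x6C5
s_6 = Round(s_5, k_5) = 0x193
s_7 = Round(s_6, k_6) = 0x581
s_8 = Round(s_7, k_7) = 0x3DA

0x3DA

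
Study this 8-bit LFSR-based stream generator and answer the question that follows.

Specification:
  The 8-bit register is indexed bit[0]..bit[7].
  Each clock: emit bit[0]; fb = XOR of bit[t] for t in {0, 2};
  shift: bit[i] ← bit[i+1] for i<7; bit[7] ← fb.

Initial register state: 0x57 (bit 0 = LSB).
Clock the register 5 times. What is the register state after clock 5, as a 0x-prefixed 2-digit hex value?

reg_0 = 0x57
clock 1: out=1, reg = 0x2B
clock 2: out=1, reg = 0x95
clock 3: out=1, reg = 0x4A
clock 4: out=0, reg = 0x25
clock 5: out=1, reg = 0x12

0x12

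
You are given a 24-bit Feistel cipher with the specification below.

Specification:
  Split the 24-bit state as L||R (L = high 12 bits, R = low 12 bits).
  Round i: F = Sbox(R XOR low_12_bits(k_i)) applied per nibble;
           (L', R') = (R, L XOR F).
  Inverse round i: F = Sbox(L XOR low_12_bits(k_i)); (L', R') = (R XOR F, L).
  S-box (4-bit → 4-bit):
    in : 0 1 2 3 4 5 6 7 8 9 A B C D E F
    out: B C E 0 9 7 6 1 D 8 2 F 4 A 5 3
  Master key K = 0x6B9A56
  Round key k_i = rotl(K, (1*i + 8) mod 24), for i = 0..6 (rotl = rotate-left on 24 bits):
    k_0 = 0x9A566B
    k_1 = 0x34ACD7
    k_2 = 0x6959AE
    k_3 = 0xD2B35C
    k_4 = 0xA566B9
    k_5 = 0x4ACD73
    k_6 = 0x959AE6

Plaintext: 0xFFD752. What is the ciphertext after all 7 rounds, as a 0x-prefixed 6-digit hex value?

s_0 = plaintext = 0xFFD752
s_1 = Round(s_0, k_0) = 0x7523F5
s_2 = Round(s_1, k_1) = 0x3F54BC
s_3 = Round(s_2, k_2) = 0x4BC93B
s_4 = Round(s_3, k_3) = 0x93B6DD
s_5 = Round(s_4, k_4) = 0x6DD252
s_6 = Round(s_5, k_5) = 0x252531
s_7 = Round(s_6, k_6) = 0x5311F3

0x5311F3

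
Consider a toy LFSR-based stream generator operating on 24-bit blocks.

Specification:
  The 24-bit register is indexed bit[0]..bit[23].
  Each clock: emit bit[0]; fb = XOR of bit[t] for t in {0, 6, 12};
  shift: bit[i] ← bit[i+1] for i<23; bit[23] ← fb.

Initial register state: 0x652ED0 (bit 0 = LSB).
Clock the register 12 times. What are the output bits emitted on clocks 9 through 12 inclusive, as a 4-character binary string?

reg_0 = 0x652ED0
clock 1: out=0, reg = 0xB29768
clock 2: out=0, reg = 0x594BB4
clock 3: out=0, reg = 0x2CA5DA
clock 4: out=0, reg = 0x9652ED
clock 5: out=1, reg = 0xCB2976
clock 6: out=0, reg = 0xE594BB
clock 7: out=1, reg = 0x72CA5D
clock 8: out=1, reg = 0x39652E
clock 9: out=0, reg = 0x1CB297
clock 10: out=1, reg = 0x0E594B
clock 11: out=1, reg = 0x872CA5
clock 12: out=1, reg = 0xC39652

0111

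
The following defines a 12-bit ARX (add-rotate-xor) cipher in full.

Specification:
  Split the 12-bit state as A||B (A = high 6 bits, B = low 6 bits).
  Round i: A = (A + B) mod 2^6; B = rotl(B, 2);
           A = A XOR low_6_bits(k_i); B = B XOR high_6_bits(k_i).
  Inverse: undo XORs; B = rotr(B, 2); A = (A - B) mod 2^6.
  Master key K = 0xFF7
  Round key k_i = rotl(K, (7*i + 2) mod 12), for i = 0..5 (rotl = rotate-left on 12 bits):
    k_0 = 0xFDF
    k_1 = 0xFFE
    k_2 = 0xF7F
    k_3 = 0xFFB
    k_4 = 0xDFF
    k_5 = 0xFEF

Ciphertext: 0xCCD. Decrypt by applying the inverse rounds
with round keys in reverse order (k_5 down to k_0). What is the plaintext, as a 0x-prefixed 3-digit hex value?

s_0 = ciphertext = 0xCCD
s_1 = InvRound(s_0, k_5) = 0xC2C
s_2 = InvRound(s_1, k_4) = 0x676
s_3 = InvRound(s_2, k_3) = 0x412
s_4 = InvRound(s_3, k_2) = 0xD3B
s_5 = InvRound(s_4, k_1) = 0x241
s_6 = InvRound(s_5, k_0) = 0x9EF

0x9EF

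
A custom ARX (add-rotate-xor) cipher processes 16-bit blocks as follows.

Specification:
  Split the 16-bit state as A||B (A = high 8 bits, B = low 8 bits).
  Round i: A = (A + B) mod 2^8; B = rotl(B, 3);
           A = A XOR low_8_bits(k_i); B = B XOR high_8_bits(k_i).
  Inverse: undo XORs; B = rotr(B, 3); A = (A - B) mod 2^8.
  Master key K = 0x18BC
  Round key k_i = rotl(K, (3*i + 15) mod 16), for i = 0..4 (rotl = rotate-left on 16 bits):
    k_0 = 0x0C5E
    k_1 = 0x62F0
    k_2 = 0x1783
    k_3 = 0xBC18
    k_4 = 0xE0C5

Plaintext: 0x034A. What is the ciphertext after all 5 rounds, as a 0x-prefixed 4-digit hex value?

0x98E1

s_0 = plaintext = 0x034A
s_1 = Round(s_0, k_0) = 0x135E
s_2 = Round(s_1, k_1) = 0x8190
s_3 = Round(s_2, k_2) = 0x9293
s_4 = Round(s_3, k_3) = 0x3D20
s_5 = Round(s_4, k_4) = 0x98E1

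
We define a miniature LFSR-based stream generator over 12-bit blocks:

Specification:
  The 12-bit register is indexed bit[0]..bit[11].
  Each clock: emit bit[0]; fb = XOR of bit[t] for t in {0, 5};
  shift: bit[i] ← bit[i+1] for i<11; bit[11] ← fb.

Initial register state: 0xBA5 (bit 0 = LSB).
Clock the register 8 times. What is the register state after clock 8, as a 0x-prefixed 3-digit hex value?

reg_0 = 0xBA5
clock 1: out=1, reg = 0x5D2
clock 2: out=0, reg = 0x2E9
clock 3: out=1, reg = 0x174
clock 4: out=0, reg = 0x8BA
clock 5: out=0, reg = 0xC5D
clock 6: out=1, reg = 0xE2E
clock 7: out=0, reg = 0xF17
clock 8: out=1, reg = 0xF8B

0xF8B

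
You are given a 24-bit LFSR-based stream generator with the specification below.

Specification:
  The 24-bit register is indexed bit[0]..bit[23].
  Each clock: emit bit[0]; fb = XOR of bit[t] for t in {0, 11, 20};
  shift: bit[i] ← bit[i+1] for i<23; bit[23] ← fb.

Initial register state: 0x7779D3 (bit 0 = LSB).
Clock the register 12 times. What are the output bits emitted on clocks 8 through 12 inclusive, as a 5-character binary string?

reg_0 = 0x7779D3
clock 1: out=1, reg = 0xBBBCE9
clock 2: out=1, reg = 0xDDDE74
clock 3: out=0, reg = 0x6EEF3A
clock 4: out=0, reg = 0xB7779D
clock 5: out=1, reg = 0x5BBBCE
clock 6: out=0, reg = 0x2DDDE7
clock 7: out=1, reg = 0x16EEF3
clock 8: out=1, reg = 0x8B7779
clock 9: out=1, reg = 0xC5BBBC
clock 10: out=0, reg = 0xE2DDDE
clock 11: out=0, reg = 0xF16EEF
clock 12: out=1, reg = 0xF8B777

11001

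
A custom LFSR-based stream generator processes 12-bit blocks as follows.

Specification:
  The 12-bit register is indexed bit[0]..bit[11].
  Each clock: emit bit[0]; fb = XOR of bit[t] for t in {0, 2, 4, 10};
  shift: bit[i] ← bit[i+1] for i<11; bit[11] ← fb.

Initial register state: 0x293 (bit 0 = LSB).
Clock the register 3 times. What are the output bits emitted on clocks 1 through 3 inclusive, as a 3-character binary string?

reg_0 = 0x293
clock 1: out=1, reg = 0x149
clock 2: out=1, reg = 0x8A4
clock 3: out=0, reg = 0xC52

110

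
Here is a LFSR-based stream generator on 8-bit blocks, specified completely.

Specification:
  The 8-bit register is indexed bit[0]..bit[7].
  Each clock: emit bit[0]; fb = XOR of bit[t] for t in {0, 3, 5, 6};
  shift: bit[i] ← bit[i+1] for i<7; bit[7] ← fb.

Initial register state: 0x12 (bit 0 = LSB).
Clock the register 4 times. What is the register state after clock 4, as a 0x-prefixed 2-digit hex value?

0x01

reg_0 = 0x12
clock 1: out=0, reg = 0x09
clock 2: out=1, reg = 0x04
clock 3: out=0, reg = 0x02
clock 4: out=0, reg = 0x01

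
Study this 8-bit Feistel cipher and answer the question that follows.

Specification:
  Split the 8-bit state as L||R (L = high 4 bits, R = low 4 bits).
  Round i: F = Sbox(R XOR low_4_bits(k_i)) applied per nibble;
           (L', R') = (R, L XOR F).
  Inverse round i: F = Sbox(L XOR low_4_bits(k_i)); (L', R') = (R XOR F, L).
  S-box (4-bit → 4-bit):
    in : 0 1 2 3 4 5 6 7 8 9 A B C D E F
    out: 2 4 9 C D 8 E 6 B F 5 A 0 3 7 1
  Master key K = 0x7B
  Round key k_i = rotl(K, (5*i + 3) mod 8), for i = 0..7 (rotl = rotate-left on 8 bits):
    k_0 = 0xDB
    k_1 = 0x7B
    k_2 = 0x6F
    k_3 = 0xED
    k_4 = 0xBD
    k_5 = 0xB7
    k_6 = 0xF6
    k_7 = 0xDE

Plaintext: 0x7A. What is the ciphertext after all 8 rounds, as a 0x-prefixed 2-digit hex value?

s_0 = plaintext = 0x7A
s_1 = Round(s_0, k_0) = 0xA3
s_2 = Round(s_1, k_1) = 0x31
s_3 = Round(s_2, k_2) = 0x14
s_4 = Round(s_3, k_3) = 0x4E
s_5 = Round(s_4, k_4) = 0xE8
s_6 = Round(s_5, k_5) = 0x8F
s_7 = Round(s_6, k_6) = 0xF7
s_8 = Round(s_7, k_7) = 0x70

0x70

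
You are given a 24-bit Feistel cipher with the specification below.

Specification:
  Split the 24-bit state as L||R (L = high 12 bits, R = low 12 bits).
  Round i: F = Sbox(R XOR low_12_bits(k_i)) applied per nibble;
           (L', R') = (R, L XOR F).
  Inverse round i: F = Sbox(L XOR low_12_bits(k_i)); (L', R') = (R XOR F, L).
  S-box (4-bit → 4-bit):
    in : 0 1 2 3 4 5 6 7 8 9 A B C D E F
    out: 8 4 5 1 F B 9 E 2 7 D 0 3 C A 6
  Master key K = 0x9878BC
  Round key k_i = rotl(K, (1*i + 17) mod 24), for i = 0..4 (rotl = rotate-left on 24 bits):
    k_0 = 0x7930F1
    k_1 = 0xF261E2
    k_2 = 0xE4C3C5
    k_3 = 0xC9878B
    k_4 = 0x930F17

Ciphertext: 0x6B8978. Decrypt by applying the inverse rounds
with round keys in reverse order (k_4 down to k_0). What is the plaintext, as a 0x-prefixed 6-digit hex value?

s_0 = ciphertext = 0x6B8978
s_1 = InvRound(s_0, k_4) = 0xEAE6B8
s_2 = InvRound(s_1, k_3) = 0x1E3EAE
s_3 = InvRound(s_2, k_2) = 0xBF71E3
s_4 = InvRound(s_3, k_1) = 0xCA8BF7
s_5 = InvRound(s_4, k_0) = 0x840CA8

0x840CA8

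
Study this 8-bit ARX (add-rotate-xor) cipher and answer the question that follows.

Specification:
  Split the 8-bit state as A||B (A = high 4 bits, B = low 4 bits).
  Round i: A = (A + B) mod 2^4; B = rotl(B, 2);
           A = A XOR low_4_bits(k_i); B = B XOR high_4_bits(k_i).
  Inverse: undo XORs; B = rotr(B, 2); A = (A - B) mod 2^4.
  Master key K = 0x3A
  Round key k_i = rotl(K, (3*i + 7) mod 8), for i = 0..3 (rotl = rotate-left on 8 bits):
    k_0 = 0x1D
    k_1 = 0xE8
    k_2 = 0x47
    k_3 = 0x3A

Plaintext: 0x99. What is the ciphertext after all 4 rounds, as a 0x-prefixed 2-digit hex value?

s_0 = plaintext = 0x99
s_1 = Round(s_0, k_0) = 0xF7
s_2 = Round(s_1, k_1) = 0xE3
s_3 = Round(s_2, k_2) = 0x68
s_4 = Round(s_3, k_3) = 0x41

0x41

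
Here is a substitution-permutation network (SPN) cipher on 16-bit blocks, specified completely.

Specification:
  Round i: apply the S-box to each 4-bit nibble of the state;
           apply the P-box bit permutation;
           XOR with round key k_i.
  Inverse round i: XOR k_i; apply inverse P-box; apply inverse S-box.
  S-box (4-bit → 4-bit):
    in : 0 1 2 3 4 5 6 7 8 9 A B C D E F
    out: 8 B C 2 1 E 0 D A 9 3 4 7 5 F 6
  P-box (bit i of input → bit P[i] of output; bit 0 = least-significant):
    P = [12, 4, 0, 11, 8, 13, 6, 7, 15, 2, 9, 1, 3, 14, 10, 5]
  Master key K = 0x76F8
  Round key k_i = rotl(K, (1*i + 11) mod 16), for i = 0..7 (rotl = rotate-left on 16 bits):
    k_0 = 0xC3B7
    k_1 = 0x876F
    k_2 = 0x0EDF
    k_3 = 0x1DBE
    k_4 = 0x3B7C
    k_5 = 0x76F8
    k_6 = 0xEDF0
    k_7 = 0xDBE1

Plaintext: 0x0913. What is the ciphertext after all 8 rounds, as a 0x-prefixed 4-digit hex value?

s_0 = plaintext = 0x0913
s_1 = Round(s_0, k_0) = 0x6205
s_2 = Round(s_1, k_1) = 0x8DFC
s_3 = Round(s_2, k_2) = 0xFCAE
s_4 = Round(s_3, k_3) = 0xE2AB
s_5 = Round(s_4, k_4) = 0x5C57
s_6 = Round(s_5, k_5) = 0x881D
s_7 = Round(s_6, k_6) = 0x9C57
s_8 = Round(s_7, k_7) = 0x610C

0x610C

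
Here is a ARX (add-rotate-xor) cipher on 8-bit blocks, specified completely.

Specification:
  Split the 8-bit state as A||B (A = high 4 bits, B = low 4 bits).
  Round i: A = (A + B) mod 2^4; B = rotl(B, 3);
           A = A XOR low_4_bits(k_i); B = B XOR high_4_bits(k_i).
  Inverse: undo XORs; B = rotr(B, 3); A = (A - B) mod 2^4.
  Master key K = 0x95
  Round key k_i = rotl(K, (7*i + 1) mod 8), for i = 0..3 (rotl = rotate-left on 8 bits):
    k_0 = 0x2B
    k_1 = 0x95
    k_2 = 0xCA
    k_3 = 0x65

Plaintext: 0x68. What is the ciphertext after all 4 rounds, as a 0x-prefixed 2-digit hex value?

s_0 = plaintext = 0x68
s_1 = Round(s_0, k_0) = 0x56
s_2 = Round(s_1, k_1) = 0xEA
s_3 = Round(s_2, k_2) = 0x29
s_4 = Round(s_3, k_3) = 0xEA

0xEA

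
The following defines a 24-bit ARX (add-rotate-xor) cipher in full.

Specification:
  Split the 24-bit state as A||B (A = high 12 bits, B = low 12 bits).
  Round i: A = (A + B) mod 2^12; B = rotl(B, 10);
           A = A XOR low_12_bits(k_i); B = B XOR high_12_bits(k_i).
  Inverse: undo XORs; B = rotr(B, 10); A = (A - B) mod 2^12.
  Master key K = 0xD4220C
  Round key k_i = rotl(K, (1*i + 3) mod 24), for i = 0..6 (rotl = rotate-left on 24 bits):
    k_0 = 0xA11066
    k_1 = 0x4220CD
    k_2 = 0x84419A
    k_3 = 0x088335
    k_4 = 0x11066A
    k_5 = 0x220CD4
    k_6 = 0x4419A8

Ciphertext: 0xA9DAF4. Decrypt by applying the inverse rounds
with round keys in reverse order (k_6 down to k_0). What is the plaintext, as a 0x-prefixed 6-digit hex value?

0xA06BF8

s_0 = ciphertext = 0xA9DAF4
s_1 = InvRound(s_0, k_6) = 0x85EAD7
s_2 = InvRound(s_1, k_5) = 0x0AC3DE
s_3 = InvRound(s_2, k_4) = 0xB8EB38
s_4 = InvRound(s_3, k_3) = 0x9F9EC2
s_5 = InvRound(s_4, k_2) = 0xE4AA19
s_6 = InvRound(s_5, k_1) = 0x5988EF
s_7 = InvRound(s_6, k_0) = 0xA06BF8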